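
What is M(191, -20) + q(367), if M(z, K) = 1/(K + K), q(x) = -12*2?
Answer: -961/40 ≈ -24.025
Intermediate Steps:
q(x) = -24
M(z, K) = 1/(2*K)
M(191, -20) + q(367) = (½)/(-20) - 24 = (½)*(-1/20) - 24 = -1/40 - 24 = -961/40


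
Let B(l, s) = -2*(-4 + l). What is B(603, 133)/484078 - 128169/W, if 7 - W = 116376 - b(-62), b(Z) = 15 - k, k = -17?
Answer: 10317403576/9386030381 ≈ 1.0992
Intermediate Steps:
b(Z) = 32 (b(Z) = 15 - 1*(-17) = 15 + 17 = 32)
B(l, s) = 8 - 2*l
W = -116337 (W = 7 - (116376 - 1*32) = 7 - (116376 - 32) = 7 - 1*116344 = 7 - 116344 = -116337)
B(603, 133)/484078 - 128169/W = (8 - 2*603)/484078 - 128169/(-116337) = (8 - 1206)*(1/484078) - 128169*(-1/116337) = -1198*1/484078 + 42723/38779 = -599/242039 + 42723/38779 = 10317403576/9386030381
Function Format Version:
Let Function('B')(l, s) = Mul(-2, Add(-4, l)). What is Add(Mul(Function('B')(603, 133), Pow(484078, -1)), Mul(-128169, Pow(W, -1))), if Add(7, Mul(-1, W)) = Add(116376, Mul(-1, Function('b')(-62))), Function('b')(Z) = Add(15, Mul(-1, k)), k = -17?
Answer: Rational(10317403576, 9386030381) ≈ 1.0992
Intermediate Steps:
Function('b')(Z) = 32 (Function('b')(Z) = Add(15, Mul(-1, -17)) = Add(15, 17) = 32)
Function('B')(l, s) = Add(8, Mul(-2, l))
W = -116337 (W = Add(7, Mul(-1, Add(116376, Mul(-1, 32)))) = Add(7, Mul(-1, Add(116376, -32))) = Add(7, Mul(-1, 116344)) = Add(7, -116344) = -116337)
Add(Mul(Function('B')(603, 133), Pow(484078, -1)), Mul(-128169, Pow(W, -1))) = Add(Mul(Add(8, Mul(-2, 603)), Pow(484078, -1)), Mul(-128169, Pow(-116337, -1))) = Add(Mul(Add(8, -1206), Rational(1, 484078)), Mul(-128169, Rational(-1, 116337))) = Add(Mul(-1198, Rational(1, 484078)), Rational(42723, 38779)) = Add(Rational(-599, 242039), Rational(42723, 38779)) = Rational(10317403576, 9386030381)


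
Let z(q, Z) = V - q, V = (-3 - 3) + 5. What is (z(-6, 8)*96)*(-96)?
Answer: -46080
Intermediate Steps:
V = -1 (V = -6 + 5 = -1)
z(q, Z) = -1 - q
(z(-6, 8)*96)*(-96) = ((-1 - 1*(-6))*96)*(-96) = ((-1 + 6)*96)*(-96) = (5*96)*(-96) = 480*(-96) = -46080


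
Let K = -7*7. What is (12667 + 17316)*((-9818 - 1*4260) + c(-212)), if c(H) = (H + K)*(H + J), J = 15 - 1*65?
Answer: 1628196832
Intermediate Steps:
K = -49
J = -50 (J = 15 - 65 = -50)
c(H) = (-50 + H)*(-49 + H) (c(H) = (H - 49)*(H - 50) = (-49 + H)*(-50 + H) = (-50 + H)*(-49 + H))
(12667 + 17316)*((-9818 - 1*4260) + c(-212)) = (12667 + 17316)*((-9818 - 1*4260) + (2450 + (-212)**2 - 99*(-212))) = 29983*((-9818 - 4260) + (2450 + 44944 + 20988)) = 29983*(-14078 + 68382) = 29983*54304 = 1628196832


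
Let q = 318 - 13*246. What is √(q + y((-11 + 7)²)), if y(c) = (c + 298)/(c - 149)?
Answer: I*√50986082/133 ≈ 53.688*I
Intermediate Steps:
y(c) = (298 + c)/(-149 + c)
q = -2880 (q = 318 - 3198 = -2880)
√(q + y((-11 + 7)²)) = √(-2880 + (298 + (-11 + 7)²)/(-149 + (-11 + 7)²)) = √(-2880 + (298 + (-4)²)/(-149 + (-4)²)) = √(-2880 + (298 + 16)/(-149 + 16)) = √(-2880 + 314/(-133)) = √(-2880 - 1/133*314) = √(-2880 - 314/133) = √(-383354/133) = I*√50986082/133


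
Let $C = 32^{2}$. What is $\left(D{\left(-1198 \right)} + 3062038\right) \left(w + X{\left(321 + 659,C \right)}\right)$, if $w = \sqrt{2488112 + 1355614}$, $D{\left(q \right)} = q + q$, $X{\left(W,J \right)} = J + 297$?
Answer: $4041787082 + 3059642 \sqrt{3843726} \approx 1.004 \cdot 10^{10}$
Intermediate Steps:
$C = 1024$
$X{\left(W,J \right)} = 297 + J$
$D{\left(q \right)} = 2 q$
$w = \sqrt{3843726} \approx 1960.5$
$\left(D{\left(-1198 \right)} + 3062038\right) \left(w + X{\left(321 + 659,C \right)}\right) = \left(2 \left(-1198\right) + 3062038\right) \left(\sqrt{3843726} + \left(297 + 1024\right)\right) = \left(-2396 + 3062038\right) \left(\sqrt{3843726} + 1321\right) = 3059642 \left(1321 + \sqrt{3843726}\right) = 4041787082 + 3059642 \sqrt{3843726}$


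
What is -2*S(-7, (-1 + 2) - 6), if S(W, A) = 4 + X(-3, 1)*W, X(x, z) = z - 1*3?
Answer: -36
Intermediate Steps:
X(x, z) = -3 + z (X(x, z) = z - 3 = -3 + z)
S(W, A) = 4 - 2*W (S(W, A) = 4 + (-3 + 1)*W = 4 - 2*W)
-2*S(-7, (-1 + 2) - 6) = -2*(4 - 2*(-7)) = -2*(4 + 14) = -2*18 = -36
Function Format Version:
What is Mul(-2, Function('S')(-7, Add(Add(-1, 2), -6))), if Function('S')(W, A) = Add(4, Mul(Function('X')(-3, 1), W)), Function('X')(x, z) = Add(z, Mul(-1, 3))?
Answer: -36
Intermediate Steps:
Function('X')(x, z) = Add(-3, z) (Function('X')(x, z) = Add(z, -3) = Add(-3, z))
Function('S')(W, A) = Add(4, Mul(-2, W)) (Function('S')(W, A) = Add(4, Mul(Add(-3, 1), W)) = Add(4, Mul(-2, W)))
Mul(-2, Function('S')(-7, Add(Add(-1, 2), -6))) = Mul(-2, Add(4, Mul(-2, -7))) = Mul(-2, Add(4, 14)) = Mul(-2, 18) = -36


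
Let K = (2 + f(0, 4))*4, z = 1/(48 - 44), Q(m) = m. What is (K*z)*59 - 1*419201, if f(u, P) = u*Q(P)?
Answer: -419083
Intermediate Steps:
z = ¼ (z = 1/4 = ¼ ≈ 0.25000)
f(u, P) = P*u (f(u, P) = u*P = P*u)
K = 8 (K = (2 + 4*0)*4 = (2 + 0)*4 = 2*4 = 8)
(K*z)*59 - 1*419201 = (8*(¼))*59 - 1*419201 = 2*59 - 419201 = 118 - 419201 = -419083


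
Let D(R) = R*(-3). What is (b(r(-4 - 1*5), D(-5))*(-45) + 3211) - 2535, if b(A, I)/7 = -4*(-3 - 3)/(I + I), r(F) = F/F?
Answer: 424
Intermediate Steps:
D(R) = -3*R
r(F) = 1
b(A, I) = 84/I (b(A, I) = 7*(-4*(-3 - 3)/(I + I)) = 7*(-(-24)/(2*I)) = 7*(-(-24)*1/(2*I)) = 7*(-(-12)/I) = 7*(12/I) = 84/I)
(b(r(-4 - 1*5), D(-5))*(-45) + 3211) - 2535 = ((84/((-3*(-5))))*(-45) + 3211) - 2535 = ((84/15)*(-45) + 3211) - 2535 = ((84*(1/15))*(-45) + 3211) - 2535 = ((28/5)*(-45) + 3211) - 2535 = (-252 + 3211) - 2535 = 2959 - 2535 = 424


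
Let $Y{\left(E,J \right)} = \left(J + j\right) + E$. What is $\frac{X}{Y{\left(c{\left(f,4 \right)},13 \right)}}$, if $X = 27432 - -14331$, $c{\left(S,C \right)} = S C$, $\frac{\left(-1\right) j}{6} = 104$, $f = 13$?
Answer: $- \frac{41763}{559} \approx -74.71$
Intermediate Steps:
$j = -624$ ($j = \left(-6\right) 104 = -624$)
$c{\left(S,C \right)} = C S$
$Y{\left(E,J \right)} = -624 + E + J$ ($Y{\left(E,J \right)} = \left(J - 624\right) + E = \left(-624 + J\right) + E = -624 + E + J$)
$X = 41763$ ($X = 27432 + 14331 = 41763$)
$\frac{X}{Y{\left(c{\left(f,4 \right)},13 \right)}} = \frac{41763}{-624 + 4 \cdot 13 + 13} = \frac{41763}{-624 + 52 + 13} = \frac{41763}{-559} = 41763 \left(- \frac{1}{559}\right) = - \frac{41763}{559}$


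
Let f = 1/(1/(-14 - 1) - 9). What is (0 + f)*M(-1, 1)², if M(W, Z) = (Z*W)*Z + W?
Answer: -15/34 ≈ -0.44118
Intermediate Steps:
M(W, Z) = W + W*Z² (M(W, Z) = (W*Z)*Z + W = W*Z² + W = W + W*Z²)
f = -15/136 (f = 1/(1/(-15) - 9) = 1/(-1/15 - 9) = 1/(-136/15) = -15/136 ≈ -0.11029)
(0 + f)*M(-1, 1)² = (0 - 15/136)*(-(1 + 1²))² = -15*(1 + 1)²/136 = -15*(-1*2)²/136 = -15/136*(-2)² = -15/136*4 = -15/34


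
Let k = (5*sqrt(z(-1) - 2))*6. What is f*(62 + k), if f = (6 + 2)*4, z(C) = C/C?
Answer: 1984 + 960*I ≈ 1984.0 + 960.0*I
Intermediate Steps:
z(C) = 1
k = 30*I (k = (5*sqrt(1 - 2))*6 = (5*sqrt(-1))*6 = (5*I)*6 = 30*I ≈ 30.0*I)
f = 32 (f = 8*4 = 32)
f*(62 + k) = 32*(62 + 30*I) = 1984 + 960*I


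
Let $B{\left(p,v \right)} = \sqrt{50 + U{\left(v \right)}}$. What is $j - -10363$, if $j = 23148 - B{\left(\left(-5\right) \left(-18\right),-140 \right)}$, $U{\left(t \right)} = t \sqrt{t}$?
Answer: $33511 - \sqrt{50 - 280 i \sqrt{35}} \approx 33482.0 + 28.348 i$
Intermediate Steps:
$U{\left(t \right)} = t^{\frac{3}{2}}$
$B{\left(p,v \right)} = \sqrt{50 + v^{\frac{3}{2}}}$
$j = 23148 - \sqrt{50 - 280 i \sqrt{35}}$ ($j = 23148 - \sqrt{50 + \left(-140\right)^{\frac{3}{2}}} = 23148 - \sqrt{50 - 280 i \sqrt{35}} \approx 23119.0 + 28.348 i$)
$j - -10363 = \left(23148 - \sqrt{50 - 280 i \sqrt{35}}\right) - -10363 = \left(23148 - \sqrt{50 - 280 i \sqrt{35}}\right) + \left(-13700 + 24063\right) = \left(23148 - \sqrt{50 - 280 i \sqrt{35}}\right) + 10363 = 33511 - \sqrt{50 - 280 i \sqrt{35}}$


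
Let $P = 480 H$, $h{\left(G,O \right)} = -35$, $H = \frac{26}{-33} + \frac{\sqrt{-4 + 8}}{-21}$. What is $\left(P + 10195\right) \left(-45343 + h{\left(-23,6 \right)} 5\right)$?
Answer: $- \frac{3113327750}{7} \approx -4.4476 \cdot 10^{8}$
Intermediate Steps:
$H = - \frac{68}{77}$ ($H = 26 \left(- \frac{1}{33}\right) + \sqrt{4} \left(- \frac{1}{21}\right) = - \frac{26}{33} + 2 \left(- \frac{1}{21}\right) = - \frac{26}{33} - \frac{2}{21} = - \frac{68}{77} \approx -0.88312$)
$P = - \frac{32640}{77}$ ($P = 480 \left(- \frac{68}{77}\right) = - \frac{32640}{77} \approx -423.9$)
$\left(P + 10195\right) \left(-45343 + h{\left(-23,6 \right)} 5\right) = \left(- \frac{32640}{77} + 10195\right) \left(-45343 - 175\right) = \frac{752375 \left(-45343 - 175\right)}{77} = \frac{752375}{77} \left(-45518\right) = - \frac{3113327750}{7}$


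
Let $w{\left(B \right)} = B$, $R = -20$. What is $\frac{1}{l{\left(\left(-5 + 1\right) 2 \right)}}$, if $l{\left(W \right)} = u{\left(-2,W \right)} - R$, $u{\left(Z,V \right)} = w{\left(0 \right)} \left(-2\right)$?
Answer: $\frac{1}{20} \approx 0.05$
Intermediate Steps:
$u{\left(Z,V \right)} = 0$ ($u{\left(Z,V \right)} = 0 \left(-2\right) = 0$)
$l{\left(W \right)} = 20$ ($l{\left(W \right)} = 0 - -20 = 0 + 20 = 20$)
$\frac{1}{l{\left(\left(-5 + 1\right) 2 \right)}} = \frac{1}{20}$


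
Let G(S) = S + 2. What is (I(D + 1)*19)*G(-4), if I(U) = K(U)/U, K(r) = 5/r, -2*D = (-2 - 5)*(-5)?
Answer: -760/1089 ≈ -0.69789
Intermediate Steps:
D = -35/2 (D = -(-2 - 5)*(-5)/2 = -(-7)*(-5)/2 = -½*35 = -35/2 ≈ -17.500)
G(S) = 2 + S
I(U) = 5/U² (I(U) = (5/U)/U = 5/U²)
(I(D + 1)*19)*G(-4) = ((5/(-35/2 + 1)²)*19)*(2 - 4) = ((5/(-33/2)²)*19)*(-2) = ((5*(4/1089))*19)*(-2) = ((20/1089)*19)*(-2) = (380/1089)*(-2) = -760/1089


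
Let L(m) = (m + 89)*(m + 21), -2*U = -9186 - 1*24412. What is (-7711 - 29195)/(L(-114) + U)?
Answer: -18453/9562 ≈ -1.9298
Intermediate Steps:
U = 16799 (U = -(-9186 - 1*24412)/2 = -(-9186 - 24412)/2 = -½*(-33598) = 16799)
L(m) = (21 + m)*(89 + m) (L(m) = (89 + m)*(21 + m) = (21 + m)*(89 + m))
(-7711 - 29195)/(L(-114) + U) = (-7711 - 29195)/((1869 + (-114)² + 110*(-114)) + 16799) = -36906/((1869 + 12996 - 12540) + 16799) = -36906/(2325 + 16799) = -36906/19124 = -36906*1/19124 = -18453/9562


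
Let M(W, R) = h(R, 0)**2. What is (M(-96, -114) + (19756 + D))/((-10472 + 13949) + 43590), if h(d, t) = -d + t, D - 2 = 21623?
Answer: 54377/47067 ≈ 1.1553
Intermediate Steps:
D = 21625 (D = 2 + 21623 = 21625)
h(d, t) = t - d
M(W, R) = R**2 (M(W, R) = (0 - R)**2 = (-R)**2 = R**2)
(M(-96, -114) + (19756 + D))/((-10472 + 13949) + 43590) = ((-114)**2 + (19756 + 21625))/((-10472 + 13949) + 43590) = (12996 + 41381)/(3477 + 43590) = 54377/47067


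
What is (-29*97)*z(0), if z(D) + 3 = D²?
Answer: 8439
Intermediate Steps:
z(D) = -3 + D²
(-29*97)*z(0) = (-29*97)*(-3 + 0²) = -2813*(-3 + 0) = -2813*(-3) = 8439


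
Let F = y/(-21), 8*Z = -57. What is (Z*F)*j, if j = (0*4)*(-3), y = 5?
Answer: 0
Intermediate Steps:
Z = -57/8 (Z = (⅛)*(-57) = -57/8 ≈ -7.1250)
F = -5/21 (F = 5/(-21) = 5*(-1/21) = -5/21 ≈ -0.23810)
j = 0 (j = 0*(-3) = 0)
(Z*F)*j = -57/8*(-5/21)*0 = (95/56)*0 = 0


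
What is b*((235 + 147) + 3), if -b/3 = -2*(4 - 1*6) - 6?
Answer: 2310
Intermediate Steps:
b = 6 (b = -3*(-2*(4 - 1*6) - 6) = -3*(-2*(4 - 6) - 6) = -3*(-2*(-2) - 6) = -3*(4 - 6) = -3*(-2) = 6)
b*((235 + 147) + 3) = 6*((235 + 147) + 3) = 6*(382 + 3) = 6*385 = 2310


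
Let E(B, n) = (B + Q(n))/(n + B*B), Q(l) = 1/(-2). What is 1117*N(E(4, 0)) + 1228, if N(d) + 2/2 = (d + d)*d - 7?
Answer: -3891763/512 ≈ -7601.1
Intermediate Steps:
Q(l) = -½ (Q(l) = 1*(-½) = -½)
E(B, n) = (-½ + B)/(n + B²) (E(B, n) = (B - ½)/(n + B*B) = (-½ + B)/(n + B²))
N(d) = -8 + 2*d² (N(d) = -1 + ((d + d)*d - 7) = -1 + ((2*d)*d - 7) = -1 + (2*d² - 7) = -1 + (-7 + 2*d²) = -8 + 2*d²)
1117*N(E(4, 0)) + 1228 = 1117*(-8 + 2*((-½ + 4)/(0 + 4²))²) + 1228 = 1117*(-8 + 2*((7/2)/(0 + 16))²) + 1228 = 1117*(-8 + 2*((7/2)/16)²) + 1228 = 1117*(-8 + 2*((1/16)*(7/2))²) + 1228 = 1117*(-8 + 2*(7/32)²) + 1228 = 1117*(-8 + 2*(49/1024)) + 1228 = 1117*(-8 + 49/512) + 1228 = 1117*(-4047/512) + 1228 = -4520499/512 + 1228 = -3891763/512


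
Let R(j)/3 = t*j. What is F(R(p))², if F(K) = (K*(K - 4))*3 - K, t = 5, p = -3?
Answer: 44355600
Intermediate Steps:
R(j) = 15*j (R(j) = 3*(5*j) = 15*j)
F(K) = -K + 3*K*(-4 + K) (F(K) = (K*(-4 + K))*3 - K = 3*K*(-4 + K) - K = -K + 3*K*(-4 + K))
F(R(p))² = ((15*(-3))*(-13 + 3*(15*(-3))))² = (-45*(-13 + 3*(-45)))² = (-45*(-13 - 135))² = (-45*(-148))² = 6660² = 44355600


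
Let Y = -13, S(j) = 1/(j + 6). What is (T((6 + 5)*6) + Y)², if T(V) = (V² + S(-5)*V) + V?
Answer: 20025625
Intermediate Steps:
S(j) = 1/(6 + j)
T(V) = V² + 2*V (T(V) = (V² + V/(6 - 5)) + V = (V² + V/1) + V = (V² + 1*V) + V = (V² + V) + V = (V + V²) + V = V² + 2*V)
(T((6 + 5)*6) + Y)² = (((6 + 5)*6)*(2 + (6 + 5)*6) - 13)² = ((11*6)*(2 + 11*6) - 13)² = (66*(2 + 66) - 13)² = (66*68 - 13)² = (4488 - 13)² = 4475² = 20025625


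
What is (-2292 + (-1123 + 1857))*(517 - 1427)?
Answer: 1417780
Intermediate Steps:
(-2292 + (-1123 + 1857))*(517 - 1427) = (-2292 + 734)*(-910) = -1558*(-910) = 1417780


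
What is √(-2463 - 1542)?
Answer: 3*I*√445 ≈ 63.285*I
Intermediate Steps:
√(-2463 - 1542) = √(-4005) = 3*I*√445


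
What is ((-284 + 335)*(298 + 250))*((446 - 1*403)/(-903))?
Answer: -9316/7 ≈ -1330.9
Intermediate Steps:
((-284 + 335)*(298 + 250))*((446 - 1*403)/(-903)) = (51*548)*((446 - 403)*(-1/903)) = 27948*(43*(-1/903)) = 27948*(-1/21) = -9316/7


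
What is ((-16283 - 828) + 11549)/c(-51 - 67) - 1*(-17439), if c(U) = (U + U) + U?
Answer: 1029828/59 ≈ 17455.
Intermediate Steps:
c(U) = 3*U (c(U) = 2*U + U = 3*U)
((-16283 - 828) + 11549)/c(-51 - 67) - 1*(-17439) = ((-16283 - 828) + 11549)/((3*(-51 - 67))) - 1*(-17439) = (-17111 + 11549)/((3*(-118))) + 17439 = -5562/(-354) + 17439 = -5562*(-1/354) + 17439 = 927/59 + 17439 = 1029828/59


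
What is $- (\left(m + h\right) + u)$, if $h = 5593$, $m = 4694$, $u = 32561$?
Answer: $-42848$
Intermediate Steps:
$- (\left(m + h\right) + u) = - (\left(4694 + 5593\right) + 32561) = - (10287 + 32561) = \left(-1\right) 42848 = -42848$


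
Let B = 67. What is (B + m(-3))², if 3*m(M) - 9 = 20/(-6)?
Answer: 384400/81 ≈ 4745.7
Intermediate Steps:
m(M) = 17/9 (m(M) = 3 + (20/(-6))/3 = 3 + (20*(-⅙))/3 = 3 + (⅓)*(-10/3) = 3 - 10/9 = 17/9)
(B + m(-3))² = (67 + 17/9)² = (620/9)² = 384400/81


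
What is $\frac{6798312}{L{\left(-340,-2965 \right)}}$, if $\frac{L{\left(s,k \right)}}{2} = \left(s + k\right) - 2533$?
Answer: $- \frac{566526}{973} \approx -582.25$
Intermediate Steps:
$L{\left(s,k \right)} = -5066 + 2 k + 2 s$ ($L{\left(s,k \right)} = 2 \left(\left(s + k\right) - 2533\right) = 2 \left(\left(k + s\right) - 2533\right) = 2 \left(-2533 + k + s\right) = -5066 + 2 k + 2 s$)
$\frac{6798312}{L{\left(-340,-2965 \right)}} = \frac{6798312}{-5066 + 2 \left(-2965\right) + 2 \left(-340\right)} = \frac{6798312}{-5066 - 5930 - 680} = \frac{6798312}{-11676} = 6798312 \left(- \frac{1}{11676}\right) = - \frac{566526}{973}$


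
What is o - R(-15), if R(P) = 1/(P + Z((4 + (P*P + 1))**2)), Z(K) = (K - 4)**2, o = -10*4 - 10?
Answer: -139899340051/2797986801 ≈ -50.000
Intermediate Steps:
o = -50 (o = -40 - 10 = -50)
Z(K) = (-4 + K)**2
R(P) = 1/(P + (-4 + (5 + P**2)**2)**2) (R(P) = 1/(P + (-4 + (4 + (P*P + 1))**2)**2) = 1/(P + (-4 + (4 + (P**2 + 1))**2)**2) = 1/(P + (-4 + (4 + (1 + P**2))**2)**2) = 1/(P + (-4 + (5 + P**2)**2)**2))
o - R(-15) = -50 - 1/(-15 + (-4 + (5 + (-15)**2)**2)**2) = -50 - 1/(-15 + (-4 + (5 + 225)**2)**2) = -50 - 1/(-15 + (-4 + 230**2)**2) = -50 - 1/(-15 + (-4 + 52900)**2) = -50 - 1/(-15 + 52896**2) = -50 - 1/(-15 + 2797986816) = -50 - 1/2797986801 = -139899340051/2797986801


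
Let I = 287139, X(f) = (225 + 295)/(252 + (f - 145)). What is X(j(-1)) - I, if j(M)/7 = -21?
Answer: -287152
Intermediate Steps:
j(M) = -147 (j(M) = 7*(-21) = -147)
X(f) = 520/(107 + f) (X(f) = 520/(252 + (-145 + f)) = 520/(107 + f))
X(j(-1)) - I = 520/(107 - 147) - 1*287139 = 520/(-40) - 287139 = 520*(-1/40) - 287139 = -13 - 287139 = -287152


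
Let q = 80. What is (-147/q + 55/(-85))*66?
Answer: -111507/680 ≈ -163.98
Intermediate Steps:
(-147/q + 55/(-85))*66 = (-147/80 + 55/(-85))*66 = (-147*1/80 + 55*(-1/85))*66 = (-147/80 - 11/17)*66 = -3379/1360*66 = -111507/680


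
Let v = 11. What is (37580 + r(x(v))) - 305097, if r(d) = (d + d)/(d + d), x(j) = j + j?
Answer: -267516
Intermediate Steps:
x(j) = 2*j
r(d) = 1 (r(d) = (2*d)/((2*d)) = (2*d)*(1/(2*d)) = 1)
(37580 + r(x(v))) - 305097 = (37580 + 1) - 305097 = 37581 - 305097 = -267516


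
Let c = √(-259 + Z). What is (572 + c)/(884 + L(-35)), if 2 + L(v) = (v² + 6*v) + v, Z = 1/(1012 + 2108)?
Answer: 286/931 + I*√157575405/1452360 ≈ 0.3072 + 0.0086431*I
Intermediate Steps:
Z = 1/3120 ≈ 0.00032051
L(v) = -2 + v² + 7*v (L(v) = -2 + ((v² + 6*v) + v) = -2 + (v² + 7*v) = -2 + v² + 7*v)
c = I*√157575405/780 (c = √(-259 + 1/3120) = √(-808079/3120) = I*√157575405/780 ≈ 16.093*I)
(572 + c)/(884 + L(-35)) = (572 + I*√157575405/780)/(884 + (-2 + (-35)² + 7*(-35))) = (572 + I*√157575405/780)/(884 + (-2 + 1225 - 245)) = (572 + I*√157575405/780)/(884 + 978) = (572 + I*√157575405/780)/1862 = (572 + I*√157575405/780)*(1/1862) = 286/931 + I*√157575405/1452360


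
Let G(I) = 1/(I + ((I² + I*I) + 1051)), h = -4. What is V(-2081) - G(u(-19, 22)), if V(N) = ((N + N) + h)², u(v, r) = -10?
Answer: 21538244995/1241 ≈ 1.7356e+7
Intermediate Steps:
V(N) = (-4 + 2*N)² (V(N) = ((N + N) - 4)² = (2*N - 4)² = (-4 + 2*N)²)
G(I) = 1/(1051 + I + 2*I²) (G(I) = 1/(I + ((I² + I²) + 1051)) = 1/(I + (2*I² + 1051)) = 1/(I + (1051 + 2*I²)) = 1/(1051 + I + 2*I²))
V(-2081) - G(u(-19, 22)) = 4*(-2 - 2081)² - 1/(1051 - 10 + 2*(-10)²) = 4*(-2083)² - 1/(1051 - 10 + 2*100) = 4*4338889 - 1/(1051 - 10 + 200) = 17355556 - 1/1241 = 21538244995/1241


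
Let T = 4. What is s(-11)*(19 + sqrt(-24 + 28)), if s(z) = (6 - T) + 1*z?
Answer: -189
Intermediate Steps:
s(z) = 2 + z (s(z) = (6 - 1*4) + 1*z = (6 - 4) + z = 2 + z)
s(-11)*(19 + sqrt(-24 + 28)) = (2 - 11)*(19 + sqrt(-24 + 28)) = -9*(19 + sqrt(4)) = -9*(19 + 2) = -9*21 = -189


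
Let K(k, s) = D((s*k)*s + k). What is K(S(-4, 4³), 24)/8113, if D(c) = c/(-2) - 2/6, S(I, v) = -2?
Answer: 1730/24339 ≈ 0.071079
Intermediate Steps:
D(c) = -⅓ - c/2 (D(c) = c*(-½) - 2*⅙ = -c/2 - ⅓ = -⅓ - c/2)
K(k, s) = -⅓ - k/2 - k*s²/2 (K(k, s) = -⅓ - ((s*k)*s + k)/2 = -⅓ - ((k*s)*s + k)/2 = -⅓ - (k*s² + k)/2 = -⅓ - (k + k*s²)/2 = -⅓ + (-k/2 - k*s²/2) = -⅓ - k/2 - k*s²/2)
K(S(-4, 4³), 24)/8113 = (-⅓ - ½*(-2)*(1 + 24²))/8113 = (-⅓ - ½*(-2)*(1 + 576))*(1/8113) = (-⅓ - ½*(-2)*577)*(1/8113) = (-⅓ + 577)*(1/8113) = (1730/3)*(1/8113) = 1730/24339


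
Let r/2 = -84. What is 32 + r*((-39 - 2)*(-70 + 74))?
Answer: 27584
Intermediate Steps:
r = -168 (r = 2*(-84) = -168)
32 + r*((-39 - 2)*(-70 + 74)) = 32 - 168*(-39 - 2)*(-70 + 74) = 32 - (-6888)*4 = 32 - 168*(-164) = 32 + 27552 = 27584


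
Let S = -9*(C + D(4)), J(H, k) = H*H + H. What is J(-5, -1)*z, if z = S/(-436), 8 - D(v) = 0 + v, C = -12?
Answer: -360/109 ≈ -3.3028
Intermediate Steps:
D(v) = 8 - v (D(v) = 8 - (0 + v) = 8 - v)
J(H, k) = H + H**2 (J(H, k) = H**2 + H = H + H**2)
S = 72 (S = -9*(-12 + (8 - 1*4)) = -9*(-12 + (8 - 4)) = -9*(-12 + 4) = -9*(-8) = 72)
z = -18/109 (z = 72/(-436) = 72*(-1/436) = -18/109 ≈ -0.16514)
J(-5, -1)*z = -5*(1 - 5)*(-18/109) = -5*(-4)*(-18/109) = 20*(-18/109) = -360/109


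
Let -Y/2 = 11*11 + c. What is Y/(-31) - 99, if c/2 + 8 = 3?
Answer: -2847/31 ≈ -91.839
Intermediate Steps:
c = -10 (c = -16 + 2*3 = -16 + 6 = -10)
Y = -222 (Y = -2*(11*11 - 10) = -2*(121 - 10) = -2*111 = -222)
Y/(-31) - 99 = -222/(-31) - 99 = -1/31*(-222) - 99 = 222/31 - 99 = -2847/31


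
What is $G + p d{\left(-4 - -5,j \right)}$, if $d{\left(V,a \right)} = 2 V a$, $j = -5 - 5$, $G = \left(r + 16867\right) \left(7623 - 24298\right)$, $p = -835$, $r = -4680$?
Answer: $-203201525$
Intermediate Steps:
$G = -203218225$ ($G = \left(-4680 + 16867\right) \left(7623 - 24298\right) = 12187 \left(-16675\right) = -203218225$)
$j = -10$ ($j = -5 - 5 = -10$)
$d{\left(V,a \right)} = 2 V a$
$G + p d{\left(-4 - -5,j \right)} = -203218225 - 835 \cdot 2 \left(-4 - -5\right) \left(-10\right) = -203218225 - 835 \cdot 2 \left(-4 + 5\right) \left(-10\right) = -203218225 - 835 \cdot 2 \cdot 1 \left(-10\right) = -203218225 - -16700 = -203218225 + 16700 = -203201525$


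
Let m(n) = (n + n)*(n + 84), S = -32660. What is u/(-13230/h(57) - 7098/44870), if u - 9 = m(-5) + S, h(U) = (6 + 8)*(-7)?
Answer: -35726135/144056 ≈ -248.00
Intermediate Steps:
m(n) = 2*n*(84 + n) (m(n) = (2*n)*(84 + n) = 2*n*(84 + n))
h(U) = -98 (h(U) = 14*(-7) = -98)
u = -33441 (u = 9 + (2*(-5)*(84 - 5) - 32660) = 9 + (2*(-5)*79 - 32660) = 9 + (-790 - 32660) = 9 - 33450 = -33441)
u/(-13230/h(57) - 7098/44870) = -33441/(-13230/(-98) - 7098/44870) = -33441/(-13230*(-1/98) - 7098*1/44870) = -33441/(135 - 507/3205) = -33441/432168/3205 = -33441*3205/432168 = -35726135/144056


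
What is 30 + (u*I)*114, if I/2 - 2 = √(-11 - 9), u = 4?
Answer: 1854 + 1824*I*√5 ≈ 1854.0 + 4078.6*I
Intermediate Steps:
I = 4 + 4*I*√5 (I = 4 + 2*√(-11 - 9) = 4 + 2*√(-20) = 4 + 2*(2*I*√5) = 4 + 4*I*√5 ≈ 4.0 + 8.9443*I)
30 + (u*I)*114 = 30 + (4*(4 + 4*I*√5))*114 = 30 + (16 + 16*I*√5)*114 = 30 + (1824 + 1824*I*√5) = 1854 + 1824*I*√5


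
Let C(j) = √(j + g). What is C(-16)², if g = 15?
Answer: -1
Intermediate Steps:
C(j) = √(15 + j) (C(j) = √(j + 15) = √(15 + j))
C(-16)² = (√(15 - 16))² = (√(-1))² = I² = -1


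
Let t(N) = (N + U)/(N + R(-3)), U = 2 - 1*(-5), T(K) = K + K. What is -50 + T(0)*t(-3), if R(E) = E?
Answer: -50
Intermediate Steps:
T(K) = 2*K
U = 7 (U = 2 + 5 = 7)
t(N) = (7 + N)/(-3 + N) (t(N) = (N + 7)/(N - 3) = (7 + N)/(-3 + N))
-50 + T(0)*t(-3) = -50 + (2*0)*((7 - 3)/(-3 - 3)) = -50 + 0*(4/(-6)) = -50 + 0*(-⅙*4) = -50 + 0*(-⅔) = -50 + 0 = -50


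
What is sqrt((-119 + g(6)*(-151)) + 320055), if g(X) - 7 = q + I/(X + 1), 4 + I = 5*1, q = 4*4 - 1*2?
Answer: 66*sqrt(3563)/7 ≈ 562.80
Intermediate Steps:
q = 14 (q = 16 - 2 = 14)
I = 1 (I = -4 + 5*1 = -4 + 5 = 1)
g(X) = 21 + 1/(1 + X) (g(X) = 7 + (14 + 1/(X + 1)) = 7 + (14 + 1/(1 + X)) = 21 + 1/(1 + X))
sqrt((-119 + g(6)*(-151)) + 320055) = sqrt((-119 + ((22 + 21*6)/(1 + 6))*(-151)) + 320055) = sqrt((-119 + ((22 + 126)/7)*(-151)) + 320055) = sqrt((-119 + ((1/7)*148)*(-151)) + 320055) = sqrt((-119 + (148/7)*(-151)) + 320055) = sqrt((-119 - 22348/7) + 320055) = sqrt(-23181/7 + 320055) = sqrt(2217204/7) = 66*sqrt(3563)/7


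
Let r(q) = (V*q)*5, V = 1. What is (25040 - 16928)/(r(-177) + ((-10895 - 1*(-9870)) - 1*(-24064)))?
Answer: 4056/11077 ≈ 0.36616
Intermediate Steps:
r(q) = 5*q (r(q) = (1*q)*5 = q*5 = 5*q)
(25040 - 16928)/(r(-177) + ((-10895 - 1*(-9870)) - 1*(-24064))) = (25040 - 16928)/(5*(-177) + ((-10895 - 1*(-9870)) - 1*(-24064))) = 8112/(-885 + ((-10895 + 9870) + 24064)) = 8112/(-885 + (-1025 + 24064)) = 8112/(-885 + 23039) = 8112/22154 = 8112*(1/22154) = 4056/11077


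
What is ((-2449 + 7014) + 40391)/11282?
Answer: 22478/5641 ≈ 3.9848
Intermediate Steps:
((-2449 + 7014) + 40391)/11282 = (4565 + 40391)*(1/11282) = 44956*(1/11282) = 22478/5641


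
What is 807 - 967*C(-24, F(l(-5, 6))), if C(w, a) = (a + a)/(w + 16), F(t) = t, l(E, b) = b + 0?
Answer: 4515/2 ≈ 2257.5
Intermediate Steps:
l(E, b) = b
C(w, a) = 2*a/(16 + w) (C(w, a) = (2*a)/(16 + w) = 2*a/(16 + w))
807 - 967*C(-24, F(l(-5, 6))) = 807 - 1934*6/(16 - 24) = 807 - 1934*6/(-8) = 807 - 1934*6*(-1)/8 = 807 - 967*(-3/2) = 807 + 2901/2 = 4515/2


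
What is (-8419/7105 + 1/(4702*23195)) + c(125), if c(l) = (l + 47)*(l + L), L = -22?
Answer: 2745413104187279/154978366690 ≈ 17715.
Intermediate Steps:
c(l) = (-22 + l)*(47 + l) (c(l) = (l + 47)*(l - 22) = (47 + l)*(-22 + l) = (-22 + l)*(47 + l))
(-8419/7105 + 1/(4702*23195)) + c(125) = (-8419/7105 + 1/(4702*23195)) + (-1034 + 125**2 + 25*125) = (-8419*1/7105 + (1/4702)*(1/23195)) + (-1034 + 15625 + 3125) = (-8419/7105 + 1/109062890) + 17716 = -183640092761/154978366690 + 17716 = 2745413104187279/154978366690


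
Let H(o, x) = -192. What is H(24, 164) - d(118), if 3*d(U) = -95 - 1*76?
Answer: -135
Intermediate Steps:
d(U) = -57 (d(U) = (-95 - 1*76)/3 = (-95 - 76)/3 = (⅓)*(-171) = -57)
H(24, 164) - d(118) = -192 - 1*(-57) = -192 + 57 = -135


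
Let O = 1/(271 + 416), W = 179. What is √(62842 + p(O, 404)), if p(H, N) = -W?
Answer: √62663 ≈ 250.33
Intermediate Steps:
O = 1/687 ≈ 0.0014556
p(H, N) = -179 (p(H, N) = -1*179 = -179)
√(62842 + p(O, 404)) = √(62842 - 179) = √62663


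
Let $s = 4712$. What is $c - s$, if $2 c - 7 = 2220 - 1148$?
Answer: $- \frac{8345}{2} \approx -4172.5$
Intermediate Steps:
$c = \frac{1079}{2}$ ($c = \frac{7}{2} + \frac{2220 - 1148}{2} = \frac{7}{2} + \frac{1}{2} \cdot 1072 = \frac{7}{2} + 536 = \frac{1079}{2} \approx 539.5$)
$c - s = \frac{1079}{2} - 4712 = - \frac{8345}{2}$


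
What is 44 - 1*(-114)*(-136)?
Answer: -15460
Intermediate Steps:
44 - 1*(-114)*(-136) = 44 + 114*(-136) = 44 - 15504 = -15460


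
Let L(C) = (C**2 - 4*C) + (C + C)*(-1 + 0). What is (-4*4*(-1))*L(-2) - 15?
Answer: 241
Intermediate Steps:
L(C) = C**2 - 6*C (L(C) = (C**2 - 4*C) + (2*C)*(-1) = (C**2 - 4*C) - 2*C = C**2 - 6*C)
(-4*4*(-1))*L(-2) - 15 = (-4*4*(-1))*(-2*(-6 - 2)) - 15 = (-16*(-1))*(-2*(-8)) - 15 = 16*16 - 15 = 256 - 15 = 241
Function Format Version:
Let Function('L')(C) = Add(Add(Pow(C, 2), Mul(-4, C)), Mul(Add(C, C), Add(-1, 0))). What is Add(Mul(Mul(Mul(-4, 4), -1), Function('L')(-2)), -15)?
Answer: 241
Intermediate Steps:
Function('L')(C) = Add(Pow(C, 2), Mul(-6, C)) (Function('L')(C) = Add(Add(Pow(C, 2), Mul(-4, C)), Mul(Mul(2, C), -1)) = Add(Add(Pow(C, 2), Mul(-4, C)), Mul(-2, C)) = Add(Pow(C, 2), Mul(-6, C)))
Add(Mul(Mul(Mul(-4, 4), -1), Function('L')(-2)), -15) = Add(Mul(Mul(Mul(-4, 4), -1), Mul(-2, Add(-6, -2))), -15) = Add(Mul(Mul(-16, -1), Mul(-2, -8)), -15) = Add(Mul(16, 16), -15) = Add(256, -15) = 241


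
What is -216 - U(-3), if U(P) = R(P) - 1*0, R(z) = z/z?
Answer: -217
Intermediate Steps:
R(z) = 1
U(P) = 1 (U(P) = 1 - 1*0 = 1 + 0 = 1)
-216 - U(-3) = -216 - 1*1 = -216 - 1 = -217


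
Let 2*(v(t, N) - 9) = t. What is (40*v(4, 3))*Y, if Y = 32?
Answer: 14080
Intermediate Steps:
v(t, N) = 9 + t/2
(40*v(4, 3))*Y = (40*(9 + (½)*4))*32 = (40*(9 + 2))*32 = (40*11)*32 = 440*32 = 14080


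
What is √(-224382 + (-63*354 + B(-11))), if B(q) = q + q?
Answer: I*√246706 ≈ 496.7*I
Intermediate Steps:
B(q) = 2*q
√(-224382 + (-63*354 + B(-11))) = √(-224382 + (-63*354 + 2*(-11))) = √(-224382 + (-22302 - 22)) = √(-224382 - 22324) = √(-246706) = I*√246706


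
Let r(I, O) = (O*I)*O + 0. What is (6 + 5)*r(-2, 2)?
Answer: -88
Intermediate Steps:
r(I, O) = I*O² (r(I, O) = (I*O)*O + 0 = I*O² + 0 = I*O²)
(6 + 5)*r(-2, 2) = (6 + 5)*(-2*2²) = 11*(-2*4) = 11*(-8) = -88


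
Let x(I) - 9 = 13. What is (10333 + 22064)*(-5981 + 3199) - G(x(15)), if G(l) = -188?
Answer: -90128266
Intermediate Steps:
x(I) = 22 (x(I) = 9 + 13 = 22)
(10333 + 22064)*(-5981 + 3199) - G(x(15)) = (10333 + 22064)*(-5981 + 3199) - 1*(-188) = 32397*(-2782) + 188 = -90128454 + 188 = -90128266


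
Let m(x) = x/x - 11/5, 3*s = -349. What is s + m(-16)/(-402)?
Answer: -116912/1005 ≈ -116.33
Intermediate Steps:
s = -349/3 (s = (⅓)*(-349) = -349/3 ≈ -116.33)
m(x) = -6/5 (m(x) = 1 - 11*⅕ = 1 - 11/5 = -6/5)
s + m(-16)/(-402) = -349/3 - 6/5/(-402) = -349/3 - 6/5*(-1/402) = -349/3 + 1/335 = -116912/1005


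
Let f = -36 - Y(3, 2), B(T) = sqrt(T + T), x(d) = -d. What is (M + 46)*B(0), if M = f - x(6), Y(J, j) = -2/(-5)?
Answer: 0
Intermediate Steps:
Y(J, j) = 2/5 (Y(J, j) = -2*(-1/5) = 2/5)
B(T) = sqrt(2)*sqrt(T) (B(T) = sqrt(2*T) = sqrt(2)*sqrt(T))
f = -182/5 (f = -36 - 1*2/5 = -36 - 2/5 = -182/5 ≈ -36.400)
M = -152/5 (M = -182/5 - (-1)*6 = -182/5 - 1*(-6) = -182/5 + 6 = -152/5 ≈ -30.400)
(M + 46)*B(0) = (-152/5 + 46)*(sqrt(2)*sqrt(0)) = 78*(sqrt(2)*0)/5 = (78/5)*0 = 0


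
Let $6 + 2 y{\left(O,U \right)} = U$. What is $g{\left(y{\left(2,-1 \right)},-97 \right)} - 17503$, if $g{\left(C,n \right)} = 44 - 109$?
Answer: $-17568$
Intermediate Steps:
$y{\left(O,U \right)} = -3 + \frac{U}{2}$
$g{\left(C,n \right)} = -65$ ($g{\left(C,n \right)} = 44 - 109 = -65$)
$g{\left(y{\left(2,-1 \right)},-97 \right)} - 17503 = -65 - 17503 = -17568$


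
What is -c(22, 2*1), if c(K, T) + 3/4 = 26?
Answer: -101/4 ≈ -25.250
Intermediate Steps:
c(K, T) = 101/4 (c(K, T) = -¾ + 26 = 101/4)
-c(22, 2*1) = -1*101/4 = -101/4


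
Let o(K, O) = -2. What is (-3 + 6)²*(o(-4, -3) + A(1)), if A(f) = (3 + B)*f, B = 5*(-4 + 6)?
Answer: 99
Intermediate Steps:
B = 10 (B = 5*2 = 10)
A(f) = 13*f (A(f) = (3 + 10)*f = 13*f)
(-3 + 6)²*(o(-4, -3) + A(1)) = (-3 + 6)²*(-2 + 13*1) = 3²*(-2 + 13) = 9*11 = 99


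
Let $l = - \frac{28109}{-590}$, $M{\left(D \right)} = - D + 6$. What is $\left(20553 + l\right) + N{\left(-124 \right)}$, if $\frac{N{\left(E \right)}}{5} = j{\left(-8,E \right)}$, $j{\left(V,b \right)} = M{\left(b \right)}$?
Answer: $\frac{12537879}{590} \approx 21251.0$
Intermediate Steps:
$M{\left(D \right)} = 6 - D$
$j{\left(V,b \right)} = 6 - b$
$l = \frac{28109}{590}$ ($l = \left(-28109\right) \left(- \frac{1}{590}\right) = \frac{28109}{590} \approx 47.642$)
$N{\left(E \right)} = 30 - 5 E$ ($N{\left(E \right)} = 5 \left(6 - E\right) = 30 - 5 E$)
$\left(20553 + l\right) + N{\left(-124 \right)} = \left(20553 + \frac{28109}{590}\right) + \left(30 - -620\right) = \frac{12154379}{590} + \left(30 + 620\right) = \frac{12154379}{590} + 650 = \frac{12537879}{590}$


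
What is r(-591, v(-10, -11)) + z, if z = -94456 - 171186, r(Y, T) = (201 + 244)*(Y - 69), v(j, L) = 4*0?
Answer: -559342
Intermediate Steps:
v(j, L) = 0
r(Y, T) = -30705 + 445*Y (r(Y, T) = 445*(-69 + Y) = -30705 + 445*Y)
z = -265642
r(-591, v(-10, -11)) + z = (-30705 + 445*(-591)) - 265642 = (-30705 - 262995) - 265642 = -293700 - 265642 = -559342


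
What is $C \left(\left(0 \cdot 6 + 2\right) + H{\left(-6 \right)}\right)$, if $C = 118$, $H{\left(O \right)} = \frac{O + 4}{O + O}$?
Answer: $\frac{767}{3} \approx 255.67$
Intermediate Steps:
$H{\left(O \right)} = \frac{4 + O}{2 O}$
$C \left(\left(0 \cdot 6 + 2\right) + H{\left(-6 \right)}\right) = 118 \left(\left(0 \cdot 6 + 2\right) + \frac{4 - 6}{2 \left(-6\right)}\right) = 118 \left(\left(0 + 2\right) + \frac{1}{2} \left(- \frac{1}{6}\right) \left(-2\right)\right) = 118 \left(2 + \frac{1}{6}\right) = 118 \cdot \frac{13}{6} = \frac{767}{3}$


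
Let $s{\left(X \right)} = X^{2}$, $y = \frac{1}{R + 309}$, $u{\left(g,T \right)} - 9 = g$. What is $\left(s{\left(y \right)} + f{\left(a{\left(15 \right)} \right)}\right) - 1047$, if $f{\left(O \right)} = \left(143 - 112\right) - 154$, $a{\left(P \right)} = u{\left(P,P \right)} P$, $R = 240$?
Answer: $- \frac{352639169}{301401} \approx -1170.0$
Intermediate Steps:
$u{\left(g,T \right)} = 9 + g$
$a{\left(P \right)} = P \left(9 + P\right)$ ($a{\left(P \right)} = \left(9 + P\right) P = P \left(9 + P\right)$)
$y = \frac{1}{549}$ ($y = \frac{1}{240 + 309} = \frac{1}{549} \approx 0.0018215$)
$f{\left(O \right)} = -123$ ($f{\left(O \right)} = 31 - 154 = -123$)
$\left(s{\left(y \right)} + f{\left(a{\left(15 \right)} \right)}\right) - 1047 = \left(\left(\frac{1}{549}\right)^{2} - 123\right) - 1047 = \left(\frac{1}{301401} - 123\right) - 1047 = - \frac{37072322}{301401} - 1047 = - \frac{352639169}{301401}$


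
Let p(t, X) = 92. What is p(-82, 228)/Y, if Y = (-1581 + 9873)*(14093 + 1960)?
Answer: 23/33277869 ≈ 6.9115e-7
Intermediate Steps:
Y = 133111476 (Y = 8292*16053 = 133111476)
p(-82, 228)/Y = 92/133111476 = 92*(1/133111476) = 23/33277869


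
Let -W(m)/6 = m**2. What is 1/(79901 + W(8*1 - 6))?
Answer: 1/79877 ≈ 1.2519e-5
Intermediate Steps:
W(m) = -6*m**2
1/(79901 + W(8*1 - 6)) = 1/(79901 - 6*(8*1 - 6)**2) = 1/(79901 - 6*(8 - 6)**2) = 1/(79901 - 6*2**2) = 1/(79901 - 6*4) = 1/(79901 - 24) = 1/79877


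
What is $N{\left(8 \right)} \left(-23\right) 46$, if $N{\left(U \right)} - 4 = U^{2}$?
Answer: $-71944$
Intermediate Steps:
$N{\left(U \right)} = 4 + U^{2}$
$N{\left(8 \right)} \left(-23\right) 46 = \left(4 + 8^{2}\right) \left(-23\right) 46 = \left(4 + 64\right) \left(-23\right) 46 = 68 \left(-23\right) 46 = \left(-1564\right) 46 = -71944$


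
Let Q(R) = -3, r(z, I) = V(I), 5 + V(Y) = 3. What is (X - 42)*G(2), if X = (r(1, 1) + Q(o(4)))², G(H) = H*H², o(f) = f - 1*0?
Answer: -136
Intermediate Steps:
V(Y) = -2 (V(Y) = -5 + 3 = -2)
o(f) = f (o(f) = f + 0 = f)
r(z, I) = -2
G(H) = H³
X = 25 (X = (-2 - 3)² = (-5)² = 25)
(X - 42)*G(2) = (25 - 42)*2³ = -17*8 = -136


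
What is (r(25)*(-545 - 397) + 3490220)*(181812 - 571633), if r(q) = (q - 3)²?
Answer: -1182830741732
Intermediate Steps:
r(q) = (-3 + q)²
(r(25)*(-545 - 397) + 3490220)*(181812 - 571633) = ((-3 + 25)²*(-545 - 397) + 3490220)*(181812 - 571633) = (22²*(-942) + 3490220)*(-389821) = (484*(-942) + 3490220)*(-389821) = (-455928 + 3490220)*(-389821) = 3034292*(-389821) = -1182830741732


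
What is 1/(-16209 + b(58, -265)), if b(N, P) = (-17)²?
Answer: -1/15920 ≈ -6.2814e-5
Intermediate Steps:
b(N, P) = 289
1/(-16209 + b(58, -265)) = 1/(-16209 + 289) = 1/(-15920) = -1/15920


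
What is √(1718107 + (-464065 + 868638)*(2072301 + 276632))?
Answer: 2*√237579147179 ≈ 9.7484e+5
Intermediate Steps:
√(1718107 + (-464065 + 868638)*(2072301 + 276632)) = √(1718107 + 404573*2348933) = √(1718107 + 950314870609) = √950316588716 = 2*√237579147179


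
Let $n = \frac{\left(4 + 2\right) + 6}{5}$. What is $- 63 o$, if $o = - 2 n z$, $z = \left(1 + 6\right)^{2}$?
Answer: $\frac{74088}{5} \approx 14818.0$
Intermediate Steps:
$n = \frac{12}{5}$ ($n = \left(6 + 6\right) \frac{1}{5} = 12 \cdot \frac{1}{5} = \frac{12}{5} \approx 2.4$)
$z = 49$ ($z = 7^{2} = 49$)
$o = - \frac{1176}{5}$ ($o = \left(-2\right) \frac{12}{5} \cdot 49 = \left(- \frac{24}{5}\right) 49 = - \frac{1176}{5} \approx -235.2$)
$- 63 o = \left(-63\right) \left(- \frac{1176}{5}\right) = \frac{74088}{5}$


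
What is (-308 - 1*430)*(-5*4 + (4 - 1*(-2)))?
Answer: 10332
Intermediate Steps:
(-308 - 1*430)*(-5*4 + (4 - 1*(-2))) = (-308 - 430)*(-20 + (4 + 2)) = -738*(-20 + 6) = -738*(-14) = 10332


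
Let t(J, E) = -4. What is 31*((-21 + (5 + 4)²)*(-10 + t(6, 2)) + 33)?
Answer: -25017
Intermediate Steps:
31*((-21 + (5 + 4)²)*(-10 + t(6, 2)) + 33) = 31*((-21 + (5 + 4)²)*(-10 - 4) + 33) = 31*((-21 + 9²)*(-14) + 33) = 31*((-21 + 81)*(-14) + 33) = 31*(60*(-14) + 33) = 31*(-840 + 33) = 31*(-807) = -25017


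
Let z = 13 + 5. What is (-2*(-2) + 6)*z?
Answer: 180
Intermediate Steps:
z = 18
(-2*(-2) + 6)*z = (-2*(-2) + 6)*18 = (4 + 6)*18 = 10*18 = 180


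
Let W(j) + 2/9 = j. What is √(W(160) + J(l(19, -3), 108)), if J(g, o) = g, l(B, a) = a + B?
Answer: √1582/3 ≈ 13.258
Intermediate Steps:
l(B, a) = B + a
W(j) = -2/9 + j
√(W(160) + J(l(19, -3), 108)) = √((-2/9 + 160) + (19 - 3)) = √(1438/9 + 16) = √(1582/9) = √1582/3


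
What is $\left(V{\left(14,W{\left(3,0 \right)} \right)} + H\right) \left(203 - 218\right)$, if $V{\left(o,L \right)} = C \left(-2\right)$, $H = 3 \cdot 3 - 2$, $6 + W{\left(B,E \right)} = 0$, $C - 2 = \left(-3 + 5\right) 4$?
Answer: $195$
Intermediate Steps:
$C = 10$ ($C = 2 + \left(-3 + 5\right) 4 = 2 + 2 \cdot 4 = 2 + 8 = 10$)
$W{\left(B,E \right)} = -6$ ($W{\left(B,E \right)} = -6 + 0 = -6$)
$H = 7$ ($H = 9 - 2 = 7$)
$V{\left(o,L \right)} = -20$ ($V{\left(o,L \right)} = 10 \left(-2\right) = -20$)
$\left(V{\left(14,W{\left(3,0 \right)} \right)} + H\right) \left(203 - 218\right) = \left(-20 + 7\right) \left(203 - 218\right) = \left(-13\right) \left(-15\right) = 195$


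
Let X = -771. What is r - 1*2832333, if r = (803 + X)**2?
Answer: -2831309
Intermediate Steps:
r = 1024 (r = (803 - 771)**2 = 32**2 = 1024)
r - 1*2832333 = 1024 - 1*2832333 = 1024 - 2832333 = -2831309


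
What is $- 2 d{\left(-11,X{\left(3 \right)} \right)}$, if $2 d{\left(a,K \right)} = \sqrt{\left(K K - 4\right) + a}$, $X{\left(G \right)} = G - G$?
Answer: $- i \sqrt{15} \approx - 3.873 i$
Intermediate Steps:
$X{\left(G \right)} = 0$
$d{\left(a,K \right)} = \frac{\sqrt{-4 + a + K^{2}}}{2}$ ($d{\left(a,K \right)} = \frac{\sqrt{\left(K K - 4\right) + a}}{2} = \frac{\sqrt{\left(K^{2} - 4\right) + a}}{2} = \frac{\sqrt{\left(-4 + K^{2}\right) + a}}{2} = \frac{\sqrt{-4 + a + K^{2}}}{2}$)
$- 2 d{\left(-11,X{\left(3 \right)} \right)} = - 2 \frac{\sqrt{-4 - 11 + 0^{2}}}{2} = - 2 \frac{\sqrt{-4 - 11 + 0}}{2} = - 2 \frac{\sqrt{-15}}{2} = - 2 \frac{i \sqrt{15}}{2} = - i \sqrt{15}$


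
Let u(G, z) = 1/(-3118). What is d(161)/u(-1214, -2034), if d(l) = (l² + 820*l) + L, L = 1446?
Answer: -496968666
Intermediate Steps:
u(G, z) = -1/3118
d(l) = 1446 + l² + 820*l (d(l) = (l² + 820*l) + 1446 = 1446 + l² + 820*l)
d(161)/u(-1214, -2034) = (1446 + 161² + 820*161)/(-1/3118) = (1446 + 25921 + 132020)*(-3118) = 159387*(-3118) = -496968666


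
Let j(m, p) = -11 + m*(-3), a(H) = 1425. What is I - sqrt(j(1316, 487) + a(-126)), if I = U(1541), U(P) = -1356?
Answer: -1356 - I*sqrt(2534) ≈ -1356.0 - 50.339*I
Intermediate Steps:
I = -1356
j(m, p) = -11 - 3*m
I - sqrt(j(1316, 487) + a(-126)) = -1356 - sqrt((-11 - 3*1316) + 1425) = -1356 - sqrt((-11 - 3948) + 1425) = -1356 - sqrt(-3959 + 1425) = -1356 - sqrt(-2534) = -1356 - I*sqrt(2534)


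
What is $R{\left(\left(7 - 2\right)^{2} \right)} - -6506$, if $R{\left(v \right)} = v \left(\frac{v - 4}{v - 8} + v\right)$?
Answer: $\frac{121752}{17} \approx 7161.9$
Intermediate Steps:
$R{\left(v \right)} = v \left(v + \frac{-4 + v}{-8 + v}\right)$ ($R{\left(v \right)} = v \left(\frac{-4 + v}{v - 8} + v\right) = v \left(\frac{-4 + v}{-8 + v} + v\right) = v \left(v + \frac{-4 + v}{-8 + v}\right)$)
$R{\left(\left(7 - 2\right)^{2} \right)} - -6506 = \frac{\left(7 - 2\right)^{2} \left(-4 + \left(\left(7 - 2\right)^{2}\right)^{2} - 7 \left(7 - 2\right)^{2}\right)}{-8 + \left(7 - 2\right)^{2}} - -6506 = \frac{5^{2} \left(-4 + \left(5^{2}\right)^{2} - 7 \cdot 5^{2}\right)}{-8 + 5^{2}} + 6506 = \frac{25 \left(-4 + 25^{2} - 175\right)}{-8 + 25} + 6506 = \frac{25 \left(-4 + 625 - 175\right)}{17} + 6506 = 25 \cdot \frac{1}{17} \cdot 446 + 6506 = \frac{11150}{17} + 6506 = \frac{121752}{17}$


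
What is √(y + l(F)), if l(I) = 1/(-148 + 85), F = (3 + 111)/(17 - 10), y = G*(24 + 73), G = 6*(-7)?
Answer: I*√1796641/21 ≈ 63.828*I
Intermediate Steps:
G = -42
y = -4074 (y = -42*(24 + 73) = -42*97 = -4074)
F = 114/7 ≈ 16.286
l(I) = -1/63 (l(I) = 1/(-63) = -1/63)
√(y + l(F)) = √(-4074 - 1/63) = √(-256663/63) = I*√1796641/21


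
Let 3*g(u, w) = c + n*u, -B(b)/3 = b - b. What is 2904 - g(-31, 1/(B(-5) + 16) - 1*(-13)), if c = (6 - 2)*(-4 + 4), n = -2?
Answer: 8650/3 ≈ 2883.3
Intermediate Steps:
B(b) = 0 (B(b) = -3*(b - b) = -3*0 = 0)
c = 0 (c = 4*0 = 0)
g(u, w) = -2*u/3 (g(u, w) = (0 - 2*u)/3 = (-2*u)/3 = -2*u/3)
2904 - g(-31, 1/(B(-5) + 16) - 1*(-13)) = 2904 - (-2)*(-31)/3 = 2904 - 1*62/3 = 2904 - 62/3 = 8650/3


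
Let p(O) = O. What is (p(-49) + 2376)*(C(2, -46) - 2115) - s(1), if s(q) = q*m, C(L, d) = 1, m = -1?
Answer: -4919277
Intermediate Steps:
s(q) = -q (s(q) = q*(-1) = -q)
(p(-49) + 2376)*(C(2, -46) - 2115) - s(1) = (-49 + 2376)*(1 - 2115) - (-1) = 2327*(-2114) - 1*(-1) = -4919278 + 1 = -4919277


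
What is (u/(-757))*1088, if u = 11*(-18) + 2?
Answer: 213248/757 ≈ 281.70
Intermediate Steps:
u = -196 (u = -198 + 2 = -196)
(u/(-757))*1088 = -196/(-757)*1088 = -196*(-1/757)*1088 = (196/757)*1088 = 213248/757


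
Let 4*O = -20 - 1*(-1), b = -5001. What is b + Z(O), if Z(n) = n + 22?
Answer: -19935/4 ≈ -4983.8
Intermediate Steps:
O = -19/4 (O = (-20 - 1*(-1))/4 = (-20 + 1)/4 = (¼)*(-19) = -19/4 ≈ -4.7500)
Z(n) = 22 + n
b + Z(O) = -5001 + (22 - 19/4) = -5001 + 69/4 = -19935/4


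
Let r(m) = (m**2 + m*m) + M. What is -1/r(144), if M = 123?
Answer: -1/41595 ≈ -2.4041e-5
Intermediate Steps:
r(m) = 123 + 2*m**2 (r(m) = (m**2 + m*m) + 123 = (m**2 + m**2) + 123 = 2*m**2 + 123 = 123 + 2*m**2)
-1/r(144) = -1/(123 + 2*144**2) = -1/(123 + 2*20736) = -1/(123 + 41472) = -1/41595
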